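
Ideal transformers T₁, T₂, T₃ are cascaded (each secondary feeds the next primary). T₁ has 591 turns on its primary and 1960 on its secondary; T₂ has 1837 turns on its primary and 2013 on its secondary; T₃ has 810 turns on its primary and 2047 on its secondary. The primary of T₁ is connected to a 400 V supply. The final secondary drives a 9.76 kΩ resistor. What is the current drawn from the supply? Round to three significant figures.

After T₁: V = 400.00 × 1960/591 = 1326.6 V.
After T₂: V = 1326.6 × 2013/1837 = 1453.7 V.
After T₃: V = 1453.7 × 2047/810 = 3673.6 V.
I_load = 3673.6/9760 = 0.37640 A, so P_out = 3673.6 × 0.37640 = 1382.7 W.
All ideal ⇒ P_in = P_out, so I_supply = 1382.7/400 = 3.46 A.

I_supply ≈ 3.46 A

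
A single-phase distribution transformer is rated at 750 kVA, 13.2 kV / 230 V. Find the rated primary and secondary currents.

I_p ≈ 56.8 A, I_s ≈ 3260 A

I_p = S/V_p = 750000/13200 = 56.8 A.
I_s = S/V_s = 750000/230 = 3260 A.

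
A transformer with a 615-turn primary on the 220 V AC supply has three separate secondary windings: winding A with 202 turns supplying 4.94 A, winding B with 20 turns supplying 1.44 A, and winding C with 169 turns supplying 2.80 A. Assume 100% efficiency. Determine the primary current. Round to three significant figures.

V_A = 220 × 202/615 = 72.260 V; V_B = 220 × 20/615 = 7.1545 V; V_C = 220 × 169/615 = 60.455 V.
P_out = V_A I_A + V_B I_B + V_C I_C = 72.260×4.94 + 7.1545×1.44 + 60.455×2.80 = 356.97 + 10.302 + 169.27 = 536.54 W.
Ideal ⇒ P_in = P_out, so I_p = P_out/V_p = 536.54/220 = 2.44 A.

I_p ≈ 2.44 A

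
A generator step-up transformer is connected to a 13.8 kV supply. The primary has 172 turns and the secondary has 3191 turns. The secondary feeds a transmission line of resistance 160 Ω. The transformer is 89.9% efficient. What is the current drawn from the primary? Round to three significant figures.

I_p ≈ 33000 A

V_s = 13800 × 3191/172 = 256020 V.
I_s = V_s/R = 256020/160 = 1600.1 A.
P_out = V_s I_s = 256020 × 1600.1 = 4.0967×10^8 W.
P_in = P_out/η = 4.0967×10^8/0.899 = 4.5570×10^8 W.
I_p = P_in/V_p = 4.5570×10^8/13800 = 33000 A.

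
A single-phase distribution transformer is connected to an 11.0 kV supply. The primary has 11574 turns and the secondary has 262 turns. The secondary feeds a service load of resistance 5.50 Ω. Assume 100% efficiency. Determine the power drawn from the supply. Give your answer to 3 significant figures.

V_s = V_p × N_s/N_p = 11000 × 262/11574 = 249.01 V.
I_s = V_s/R = 249.01/5.50 = 45.274 A.
I_p = I_s × N_s/N_p = 45.274 × 262/11574 = 1.0249 A.
P = V_p I_p = 11000 × 1.0249 = 11300 W.

P ≈ 11300 W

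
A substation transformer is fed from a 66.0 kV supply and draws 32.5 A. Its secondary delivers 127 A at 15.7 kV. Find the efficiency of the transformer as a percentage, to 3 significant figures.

η ≈ 93.0%

P_in = 66000 × 32.5 = 2.14500×10^6 W.
P_out = 15700 × 127 = 1.99390×10^6 W.
η = P_out/P_in = 1.99390×10^6/(2.14500×10^6) = 0.930.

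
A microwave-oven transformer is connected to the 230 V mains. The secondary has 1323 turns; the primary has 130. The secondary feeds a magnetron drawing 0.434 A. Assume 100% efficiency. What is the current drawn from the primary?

For an ideal transformer I_p N_p = I_s N_s, so I_p = 0.434 × 1323/130 = 4.42 A.

I_p ≈ 4.42 A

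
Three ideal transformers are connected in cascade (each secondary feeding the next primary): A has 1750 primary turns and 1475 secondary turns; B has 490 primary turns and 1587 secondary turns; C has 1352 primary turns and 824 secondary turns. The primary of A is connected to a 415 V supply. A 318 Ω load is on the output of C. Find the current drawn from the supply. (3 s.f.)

I_supply ≈ 3.61 A

After A: V = 415.00 × 1475/1750 = 349.79 V.
After B: V = 349.79 × 1587/490 = 1132.9 V.
After C: V = 1132.9 × 824/1352 = 690.45 V.
I_load = 690.45/318 = 2.1712 A, so P_out = 690.45 × 2.1712 = 1499.1 W.
All ideal ⇒ P_in = P_out, so I_supply = 1499.1/415 = 3.61 A.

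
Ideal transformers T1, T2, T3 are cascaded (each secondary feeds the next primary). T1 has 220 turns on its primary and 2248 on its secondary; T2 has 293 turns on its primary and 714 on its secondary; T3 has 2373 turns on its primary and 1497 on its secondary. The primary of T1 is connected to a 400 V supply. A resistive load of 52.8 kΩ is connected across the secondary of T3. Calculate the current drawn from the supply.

After T1: V = 400.00 × 2248/220 = 4087.3 V.
After T2: V = 4087.3 × 714/293 = 9960.1 V.
After T3: V = 9960.1 × 1497/2373 = 6283.3 V.
I_load = 6283.3/52800 = 0.11900 A, so P_out = 6283.3 × 0.11900 = 747.73 W.
All ideal ⇒ P_in = P_out, so I_supply = 747.73/400 = 1.87 A.

I_supply ≈ 1.87 A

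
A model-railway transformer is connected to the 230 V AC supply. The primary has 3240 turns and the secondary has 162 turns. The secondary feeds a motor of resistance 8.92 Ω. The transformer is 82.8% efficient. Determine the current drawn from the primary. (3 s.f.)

I_p ≈ 0.0779 A

V_s = 230 × 162/3240 = 11.500 V.
I_s = V_s/R = 11.500/8.92 = 1.2892 A.
P_out = V_s I_s = 11.500 × 1.2892 = 14.826 W.
P_in = P_out/η = 14.826/0.828 = 17.906 W.
I_p = P_in/V_p = 17.906/230 = 0.0779 A.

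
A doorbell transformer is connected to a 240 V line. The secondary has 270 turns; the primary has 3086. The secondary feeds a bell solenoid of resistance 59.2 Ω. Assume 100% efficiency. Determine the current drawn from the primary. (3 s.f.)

V_s = V_p × N_s/N_p = 240 × 270/3086 = 20.998 V.
I_s = V_s/R = 20.998/59.2 = 0.35470 A.
For an ideal transformer I_p N_p = I_s N_s, so I_p = 0.35470 × 270/3086 = 0.0310 A.

I_p ≈ 0.0310 A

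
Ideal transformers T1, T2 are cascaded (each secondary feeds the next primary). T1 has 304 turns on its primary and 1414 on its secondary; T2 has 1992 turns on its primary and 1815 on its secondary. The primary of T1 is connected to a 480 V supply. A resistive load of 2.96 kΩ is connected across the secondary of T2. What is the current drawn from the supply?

Secondary of T1: V = 480.00 × 1414/304 = 2232.6 V.
Secondary of T2: V = 2232.6 × 1815/1992 = 2034.3 V.
I_load = 2034.3/2960 = 0.68725 A, so P_out = 2034.3 × 0.68725 = 1398.0 W.
All ideal ⇒ P_in = P_out, so I_supply = 1398.0/480 = 2.91 A.

I_supply ≈ 2.91 A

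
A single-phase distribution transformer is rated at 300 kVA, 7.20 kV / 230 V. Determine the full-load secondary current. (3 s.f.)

I_s ≈ 1300 A

I_s = S/V_s = 300000/230 = 1300 A.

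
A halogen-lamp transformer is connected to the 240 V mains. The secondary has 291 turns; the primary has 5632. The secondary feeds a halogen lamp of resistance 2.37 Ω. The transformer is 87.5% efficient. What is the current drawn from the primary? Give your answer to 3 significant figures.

V_s = 240 × 291/5632 = 12.401 V.
I_s = V_s/R = 12.401/2.37 = 5.2323 A.
P_out = V_s I_s = 12.401 × 5.2323 = 64.884 W.
P_in = P_out/η = 64.884/0.875 = 74.153 W.
I_p = P_in/V_p = 74.153/240 = 0.309 A.

I_p ≈ 0.309 A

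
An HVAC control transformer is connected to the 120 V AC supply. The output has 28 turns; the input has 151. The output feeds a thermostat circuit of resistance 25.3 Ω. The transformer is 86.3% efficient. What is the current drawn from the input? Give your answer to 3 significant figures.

V_out = 120 × 28/151 = 22.252 V.
I_out = V_out/R = 22.252/25.3 = 0.87951 A.
P_out = V_out I_out = 22.252 × 0.87951 = 19.571 W.
P_in = P_out/η = 19.571/0.863 = 22.677 W.
I_in = P_in/V_in = 22.677/120 = 0.189 A.

I_in ≈ 0.189 A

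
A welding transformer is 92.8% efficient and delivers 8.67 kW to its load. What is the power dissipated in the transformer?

P_in = P_out/η = 8670/0.928 = 9342.67 W.
P_loss = P_in − P_out = 9342.67 − 8670 = 673 W.

P_loss ≈ 673 W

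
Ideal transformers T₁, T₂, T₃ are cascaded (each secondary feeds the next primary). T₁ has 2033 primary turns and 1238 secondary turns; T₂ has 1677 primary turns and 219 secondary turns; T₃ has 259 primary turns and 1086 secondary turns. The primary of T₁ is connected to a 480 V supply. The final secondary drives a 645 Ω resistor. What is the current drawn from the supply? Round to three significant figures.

After T₁: V = 480.00 × 1238/2033 = 292.30 V.
After T₂: V = 292.30 × 219/1677 = 38.171 V.
After T₃: V = 38.171 × 1086/259 = 160.05 V.
I_load = 160.05/645 = 0.24815 A, so P_out = 160.05 × 0.24815 = 39.717 W.
All ideal ⇒ P_in = P_out, so I_supply = 39.717/480 = 0.0827 A.

I_supply ≈ 0.0827 A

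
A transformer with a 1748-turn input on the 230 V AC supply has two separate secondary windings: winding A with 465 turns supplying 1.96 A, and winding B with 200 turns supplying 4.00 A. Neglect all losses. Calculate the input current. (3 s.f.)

I_in ≈ 0.979 A

V_A = 230 × 465/1748 = 61.184 V; V_B = 230 × 200/1748 = 26.316 V.
P_out = V_A I_A + V_B I_B = 61.184×1.96 + 26.316×4.00 = 119.92 + 105.26 = 225.18 W.
Ideal ⇒ P_in = P_out, so I_in = P_out/V_in = 225.18/230 = 0.979 A.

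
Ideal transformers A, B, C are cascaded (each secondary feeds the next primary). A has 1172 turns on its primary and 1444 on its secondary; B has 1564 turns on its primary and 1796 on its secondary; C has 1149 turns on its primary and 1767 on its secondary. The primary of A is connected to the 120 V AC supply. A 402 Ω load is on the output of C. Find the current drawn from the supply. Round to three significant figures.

I_supply ≈ 1.41 A

After A: V = 120.00 × 1444/1172 = 147.85 V.
After B: V = 147.85 × 1796/1564 = 169.78 V.
After C: V = 169.78 × 1767/1149 = 261.10 V.
I_load = 261.10/402 = 0.64950 A, so P_out = 261.10 × 0.64950 = 169.59 W.
All ideal ⇒ P_in = P_out, so I_supply = 169.59/120 = 1.41 A.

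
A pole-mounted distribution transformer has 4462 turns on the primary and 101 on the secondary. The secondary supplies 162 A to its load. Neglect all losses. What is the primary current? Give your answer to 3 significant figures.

I_p ≈ 3.67 A

For an ideal transformer I_p/I_s = N_s/N_p, so I_p = 162 × 101/4462 = 3.67 A.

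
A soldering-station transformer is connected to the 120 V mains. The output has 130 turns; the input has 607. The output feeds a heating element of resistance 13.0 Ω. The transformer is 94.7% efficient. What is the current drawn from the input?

I_in ≈ 0.447 A

V_out = 120 × 130/607 = 25.700 V.
I_out = V_out/R = 25.700/13.0 = 1.9769 A.
P_out = V_out I_out = 25.700 × 1.9769 = 50.808 W.
P_in = P_out/η = 50.808/0.947 = 53.651 W.
I_in = P_in/V_in = 53.651/120 = 0.447 A.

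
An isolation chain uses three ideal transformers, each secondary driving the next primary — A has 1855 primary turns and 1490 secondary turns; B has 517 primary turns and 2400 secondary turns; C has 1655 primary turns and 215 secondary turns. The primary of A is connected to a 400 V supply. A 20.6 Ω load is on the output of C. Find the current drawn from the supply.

Secondary of A: V = 400.00 × 1490/1855 = 321.29 V.
Secondary of B: V = 321.29 × 2400/517 = 1491.5 V.
Secondary of C: V = 1491.5 × 215/1655 = 193.76 V.
I_load = 193.76/20.6 = 9.4058 A, so P_out = 193.76 × 9.4058 = 1822.5 W.
All ideal ⇒ P_in = P_out, so I_supply = 1822.5/400 = 4.56 A.

I_supply ≈ 4.56 A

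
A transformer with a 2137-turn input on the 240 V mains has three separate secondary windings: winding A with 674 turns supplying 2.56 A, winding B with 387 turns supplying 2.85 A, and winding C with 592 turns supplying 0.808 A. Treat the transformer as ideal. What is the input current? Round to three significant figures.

I_in ≈ 1.55 A

V_A = 240 × 674/2137 = 75.695 V; V_B = 240 × 387/2137 = 43.463 V; V_C = 240 × 592/2137 = 66.486 V.
P_out = V_A I_A + V_B I_B + V_C I_C = 75.695×2.56 + 43.463×2.85 + 66.486×0.808 = 193.78 + 123.87 + 53.720 = 371.37 W.
Ideal ⇒ P_in = P_out, so I_in = P_out/V_in = 371.37/240 = 1.55 A.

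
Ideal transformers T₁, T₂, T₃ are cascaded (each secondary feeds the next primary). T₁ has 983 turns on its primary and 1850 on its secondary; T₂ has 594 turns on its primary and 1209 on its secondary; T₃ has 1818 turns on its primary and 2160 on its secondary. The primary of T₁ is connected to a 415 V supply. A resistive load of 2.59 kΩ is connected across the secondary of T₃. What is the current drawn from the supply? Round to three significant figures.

I_supply ≈ 3.32 A

After T₁: V = 415.00 × 1850/983 = 781.03 V.
After T₂: V = 781.03 × 1209/594 = 1589.7 V.
After T₃: V = 1589.7 × 2160/1818 = 1888.7 V.
I_load = 1888.7/2590 = 0.72923 A, so P_out = 1888.7 × 0.72923 = 1377.3 W.
All ideal ⇒ P_in = P_out, so I_supply = 1377.3/415 = 3.32 A.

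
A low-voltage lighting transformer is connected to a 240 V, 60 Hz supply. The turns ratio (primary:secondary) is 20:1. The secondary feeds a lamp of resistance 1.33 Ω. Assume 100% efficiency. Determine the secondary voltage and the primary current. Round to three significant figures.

V_s ≈ 12.0 V, I_p ≈ 0.451 A

V_s = V_p × N_s/N_p = 240 × 1/20 = 12.000 V.
I_s = V_s/R = 12.000/1.33 = 9.0226 A.
I_p = I_s × N_s/N_p = 9.0226 × 1/20 = 0.451 A.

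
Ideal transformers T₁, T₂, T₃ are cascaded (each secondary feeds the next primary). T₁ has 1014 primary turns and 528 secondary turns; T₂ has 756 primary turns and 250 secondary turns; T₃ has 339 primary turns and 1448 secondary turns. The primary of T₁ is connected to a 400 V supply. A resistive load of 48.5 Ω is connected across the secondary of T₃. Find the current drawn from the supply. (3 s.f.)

I_supply ≈ 4.46 A

After T₁: V = 400.00 × 528/1014 = 208.28 V.
After T₂: V = 208.28 × 250/756 = 68.877 V.
After T₃: V = 68.877 × 1448/339 = 294.20 V.
I_load = 294.20/48.5 = 6.0660 A, so P_out = 294.20 × 6.0660 = 1784.6 W.
All ideal ⇒ P_in = P_out, so I_supply = 1784.6/400 = 4.46 A.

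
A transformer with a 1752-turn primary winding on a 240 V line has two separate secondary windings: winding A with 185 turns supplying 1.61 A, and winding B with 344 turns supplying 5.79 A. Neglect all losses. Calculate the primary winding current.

V_A = 240 × 185/1752 = 25.342 V; V_B = 240 × 344/1752 = 47.123 V.
P_out = V_A I_A + V_B I_B = 25.342×1.61 + 47.123×5.79 = 40.801 + 272.84 = 313.65 W.
Ideal ⇒ P_in = P_out, so I_p = P_out/V_p = 313.65/240 = 1.31 A.

I_p ≈ 1.31 A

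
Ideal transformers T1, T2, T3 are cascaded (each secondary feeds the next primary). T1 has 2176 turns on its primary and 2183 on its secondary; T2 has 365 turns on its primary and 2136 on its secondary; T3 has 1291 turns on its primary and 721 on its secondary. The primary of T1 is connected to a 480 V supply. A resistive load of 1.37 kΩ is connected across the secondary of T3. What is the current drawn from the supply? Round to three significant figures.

After T1: V = 480.00 × 2183/2176 = 481.54 V.
After T2: V = 481.54 × 2136/365 = 2818.0 V.
After T3: V = 2818.0 × 721/1291 = 1573.8 V.
I_load = 1573.8/1370 = 1.1488 A, so P_out = 1573.8 × 1.1488 = 1807.9 W.
All ideal ⇒ P_in = P_out, so I_supply = 1807.9/480 = 3.77 A.

I_supply ≈ 3.77 A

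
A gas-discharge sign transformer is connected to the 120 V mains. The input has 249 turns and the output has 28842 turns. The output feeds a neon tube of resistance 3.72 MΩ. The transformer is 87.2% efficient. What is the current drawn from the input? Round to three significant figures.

V_out = 120 × 28842/249 = 13900 V.
I_out = V_out/R = 13900/(3.72×10^6) = 0.0037365 A.
P_out = V_out I_out = 13900 × 0.0037365 = 51.936 W.
P_in = P_out/η = 51.936/0.872 = 59.560 W.
I_in = P_in/V_in = 59.560/120 = 0.496 A.

I_in ≈ 0.496 A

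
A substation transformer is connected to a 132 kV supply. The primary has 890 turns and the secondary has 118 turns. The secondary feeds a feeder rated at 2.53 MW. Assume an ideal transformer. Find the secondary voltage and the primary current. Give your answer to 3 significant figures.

V_s ≈ 17500 V, I_p ≈ 19.2 A

V_s = V_p × N_s/N_p = 132000 × 118/890 = 17501 V.
I_s = P/V_s = 2.53×10^6/17501 = 144.56 A.
I_p = I_s × N_s/N_p = 144.56 × 118/890 = 19.2 A.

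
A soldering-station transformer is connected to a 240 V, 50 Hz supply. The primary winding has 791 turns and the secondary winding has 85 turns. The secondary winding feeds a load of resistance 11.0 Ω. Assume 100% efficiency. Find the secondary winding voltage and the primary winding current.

V_s = V_p × N_s/N_p = 240 × 85/791 = 25.790 V.
I_s = V_s/R = 25.790/11.0 = 2.3446 A.
I_p = I_s × N_s/N_p = 2.3446 × 85/791 = 0.252 A.

V_s ≈ 25.8 V, I_p ≈ 0.252 A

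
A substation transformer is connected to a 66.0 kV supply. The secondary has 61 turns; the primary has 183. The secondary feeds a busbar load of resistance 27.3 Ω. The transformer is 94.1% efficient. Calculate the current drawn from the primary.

I_p ≈ 285 A

V_s = 66000 × 61/183 = 22000 V.
I_s = V_s/R = 22000/27.3 = 805.86 A.
P_out = V_s I_s = 22000 × 805.86 = 1.7729×10^7 W.
P_in = P_out/η = 1.7729×10^7/0.941 = 1.8841×10^7 W.
I_p = P_in/V_p = 1.8841×10^7/66000 = 285 A.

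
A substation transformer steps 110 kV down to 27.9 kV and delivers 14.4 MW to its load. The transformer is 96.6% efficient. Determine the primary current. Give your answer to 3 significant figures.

P_in = P_out/η = 1.44×10^7/0.966 = 1.4907×10^7 W.
I_p = P_in/V_p = 1.4907×10^7/110000 = 136 A.

I_p ≈ 136 A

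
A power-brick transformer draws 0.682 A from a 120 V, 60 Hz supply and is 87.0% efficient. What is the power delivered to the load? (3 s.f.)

P_in = V_p I_p = 120 × 0.682 = 81.840 W.
P_out = η P_in = 0.870 × 81.840 = 71.2 W.

P_out ≈ 71.2 W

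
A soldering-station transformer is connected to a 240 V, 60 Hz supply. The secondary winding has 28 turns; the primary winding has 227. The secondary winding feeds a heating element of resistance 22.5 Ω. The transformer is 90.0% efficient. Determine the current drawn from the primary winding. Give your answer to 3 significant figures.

V_s = 240 × 28/227 = 29.604 V.
I_s = V_s/R = 29.604/22.5 = 1.3157 A.
P_out = V_s I_s = 29.604 × 1.3157 = 38.950 W.
P_in = P_out/η = 38.950/0.900 = 43.277 W.
I_p = P_in/V_p = 43.277/240 = 0.180 A.

I_p ≈ 0.180 A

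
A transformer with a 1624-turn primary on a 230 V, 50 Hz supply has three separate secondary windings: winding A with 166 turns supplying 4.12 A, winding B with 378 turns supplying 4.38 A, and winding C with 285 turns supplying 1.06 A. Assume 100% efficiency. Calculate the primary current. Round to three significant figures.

I_p ≈ 1.63 A

V_A = 230 × 166/1624 = 23.510 V; V_B = 230 × 378/1624 = 53.534 V; V_C = 230 × 285/1624 = 40.363 V.
P_out = V_A I_A + V_B I_B + V_C I_C = 23.510×4.12 + 53.534×4.38 + 40.363×1.06 = 96.861 + 234.48 + 42.785 = 374.13 W.
Ideal ⇒ P_in = P_out, so I_p = P_out/V_p = 374.13/230 = 1.63 A.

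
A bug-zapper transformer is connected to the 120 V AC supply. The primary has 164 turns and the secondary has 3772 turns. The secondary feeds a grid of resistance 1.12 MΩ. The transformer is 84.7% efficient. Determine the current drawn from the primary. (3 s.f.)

I_p ≈ 0.0669 A

V_s = 120 × 3772/164 = 2760.0 V.
I_s = V_s/R = 2760.0/(1.12×10^6) = 0.0024643 A.
P_out = V_s I_s = 2760.0 × 0.0024643 = 6.8014 W.
P_in = P_out/η = 6.8014/0.847 = 8.0300 W.
I_p = P_in/V_p = 8.0300/120 = 0.0669 A.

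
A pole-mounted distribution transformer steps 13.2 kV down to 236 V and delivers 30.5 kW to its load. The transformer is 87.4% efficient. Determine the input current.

P_in = P_out/η = 30500/0.874 = 34897 W.
I_in = P_in/V_in = 34897/13200 = 2.64 A.

I_in ≈ 2.64 A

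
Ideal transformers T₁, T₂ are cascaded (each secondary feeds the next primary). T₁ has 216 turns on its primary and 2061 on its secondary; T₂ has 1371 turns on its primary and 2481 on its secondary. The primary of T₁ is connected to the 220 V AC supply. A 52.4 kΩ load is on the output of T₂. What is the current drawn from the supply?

I_supply ≈ 1.25 A

Secondary of T₁: V = 220.00 × 2061/216 = 2099.2 V.
Secondary of T₂: V = 2099.2 × 2481/1371 = 3798.7 V.
I_load = 3798.7/52400 = 0.072494 A, so P_out = 3798.7 × 0.072494 = 275.39 W.
All ideal ⇒ P_in = P_out, so I_supply = 275.39/220 = 1.25 A.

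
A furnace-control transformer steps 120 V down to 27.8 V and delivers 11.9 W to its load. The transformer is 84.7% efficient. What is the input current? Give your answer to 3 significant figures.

I_in ≈ 0.117 A

P_in = P_out/η = 11.9/0.847 = 14.050 W.
I_in = P_in/V_in = 14.050/120 = 0.117 A.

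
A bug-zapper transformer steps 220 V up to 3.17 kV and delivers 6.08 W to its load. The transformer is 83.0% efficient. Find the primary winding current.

P_in = P_out/η = 6.08/0.830 = 7.3253 W.
I_p = P_in/V_p = 7.3253/220 = 0.0333 A.

I_p ≈ 0.0333 A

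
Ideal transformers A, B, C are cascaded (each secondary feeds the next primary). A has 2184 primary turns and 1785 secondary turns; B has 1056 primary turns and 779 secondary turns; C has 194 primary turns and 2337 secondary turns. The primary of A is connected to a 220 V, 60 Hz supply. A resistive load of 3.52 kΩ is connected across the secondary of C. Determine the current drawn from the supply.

I_supply ≈ 3.30 A

After A: V = 220.00 × 1785/2184 = 179.81 V.
After B: V = 179.81 × 779/1056 = 132.64 V.
After C: V = 132.64 × 2337/194 = 1597.9 V.
I_load = 1597.9/3520 = 0.45394 A, so P_out = 1597.9 × 0.45394 = 725.33 W.
All ideal ⇒ P_in = P_out, so I_supply = 725.33/220 = 3.30 A.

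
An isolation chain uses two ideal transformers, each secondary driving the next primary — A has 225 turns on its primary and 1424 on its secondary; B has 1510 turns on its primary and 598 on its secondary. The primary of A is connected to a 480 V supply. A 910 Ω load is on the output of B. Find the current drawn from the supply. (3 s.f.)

Secondary of A: V = 480.00 × 1424/225 = 3037.9 V.
Secondary of B: V = 3037.9 × 598/1510 = 1203.1 V.
I_load = 1203.1/910 = 1.3221 A, so P_out = 1203.1 × 1.3221 = 1590.5 W.
All ideal ⇒ P_in = P_out, so I_supply = 1590.5/480 = 3.31 A.

I_supply ≈ 3.31 A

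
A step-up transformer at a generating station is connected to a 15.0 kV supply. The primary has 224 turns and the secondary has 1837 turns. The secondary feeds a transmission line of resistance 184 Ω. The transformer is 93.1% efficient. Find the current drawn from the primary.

I_p ≈ 5890 A

V_s = 15000 × 1837/224 = 123010 V.
I_s = V_s/R = 123010/184 = 668.55 A.
P_out = V_s I_s = 123010 × 668.55 = 8.2241×10^7 W.
P_in = P_out/η = 8.2241×10^7/0.931 = 8.8336×10^7 W.
I_p = P_in/V_p = 8.8336×10^7/15000 = 5890 A.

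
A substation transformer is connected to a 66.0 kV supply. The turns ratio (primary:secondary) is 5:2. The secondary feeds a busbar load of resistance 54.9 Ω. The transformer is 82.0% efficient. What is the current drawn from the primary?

V_s = 66000 × 2/5 = 26400 V.
I_s = V_s/R = 26400/54.9 = 480.87 A.
P_out = V_s I_s = 26400 × 480.87 = 1.2695×10^7 W.
P_in = P_out/η = 1.2695×10^7/0.820 = 1.5482×10^7 W.
I_p = P_in/V_p = 1.5482×10^7/66000 = 235 A.

I_p ≈ 235 A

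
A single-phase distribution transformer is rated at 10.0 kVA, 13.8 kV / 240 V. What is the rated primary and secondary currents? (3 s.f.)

I_p = S/V_p = 10000/13800 = 0.725 A.
I_s = S/V_s = 10000/240 = 41.7 A.

I_p ≈ 0.725 A, I_s ≈ 41.7 A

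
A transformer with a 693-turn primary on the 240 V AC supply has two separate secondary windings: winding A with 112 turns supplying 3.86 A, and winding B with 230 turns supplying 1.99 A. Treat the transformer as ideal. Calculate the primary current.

I_p ≈ 1.28 A

V_A = 240 × 112/693 = 38.788 V; V_B = 240 × 230/693 = 79.654 V.
P_out = V_A I_A + V_B I_B = 38.788×3.86 + 79.654×1.99 = 149.72 + 158.51 = 308.23 W.
Ideal ⇒ P_in = P_out, so I_p = P_out/V_p = 308.23/240 = 1.28 A.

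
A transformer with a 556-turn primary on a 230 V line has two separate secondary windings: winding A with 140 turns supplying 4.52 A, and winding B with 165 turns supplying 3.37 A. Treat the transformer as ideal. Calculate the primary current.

V_A = 230 × 140/556 = 57.914 V; V_B = 230 × 165/556 = 68.255 V.
P_out = V_A I_A + V_B I_B = 57.914×4.52 + 68.255×3.37 = 261.77 + 230.02 = 491.79 W.
Ideal ⇒ P_in = P_out, so I_p = P_out/V_p = 491.79/230 = 2.14 A.

I_p ≈ 2.14 A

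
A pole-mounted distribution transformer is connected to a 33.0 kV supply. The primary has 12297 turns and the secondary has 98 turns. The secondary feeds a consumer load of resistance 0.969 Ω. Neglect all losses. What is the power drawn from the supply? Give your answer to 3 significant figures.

P ≈ 71400 W

V_s = V_p × N_s/N_p = 33000 × 98/12297 = 262.99 V.
I_s = V_s/R = 262.99/0.969 = 271.40 A.
I_p = I_s × N_s/N_p = 271.40 × 98/12297 = 2.1629 A.
P = V_p I_p = 33000 × 2.1629 = 71400 W.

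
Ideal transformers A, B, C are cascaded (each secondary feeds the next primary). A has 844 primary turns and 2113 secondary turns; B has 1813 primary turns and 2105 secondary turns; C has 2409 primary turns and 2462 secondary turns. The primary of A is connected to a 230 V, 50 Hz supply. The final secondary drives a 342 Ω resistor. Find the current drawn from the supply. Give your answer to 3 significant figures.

Secondary of A: V = 230.00 × 2113/844 = 575.82 V.
Secondary of B: V = 575.82 × 2105/1813 = 668.56 V.
Secondary of C: V = 668.56 × 2462/2409 = 683.27 V.
I_load = 683.27/342 = 1.9979 A, so P_out = 683.27 × 1.9979 = 1365.1 W.
All ideal ⇒ P_in = P_out, so I_supply = 1365.1/230 = 5.94 A.

I_supply ≈ 5.94 A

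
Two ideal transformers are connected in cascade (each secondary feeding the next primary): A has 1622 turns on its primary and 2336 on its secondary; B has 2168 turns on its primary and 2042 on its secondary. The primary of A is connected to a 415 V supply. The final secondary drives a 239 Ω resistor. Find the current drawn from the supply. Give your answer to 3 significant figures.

Secondary of A: V = 415.00 × 2336/1622 = 597.68 V.
Secondary of B: V = 597.68 × 2042/2168 = 562.95 V.
I_load = 562.95/239 = 2.3554 A, so P_out = 562.95 × 2.3554 = 1326.0 W.
All ideal ⇒ P_in = P_out, so I_supply = 1326.0/415 = 3.20 A.

I_supply ≈ 3.20 A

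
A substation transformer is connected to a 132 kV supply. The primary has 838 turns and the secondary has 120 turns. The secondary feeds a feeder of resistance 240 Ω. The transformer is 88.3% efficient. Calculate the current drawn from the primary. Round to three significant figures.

I_p ≈ 12.8 A

V_s = 132000 × 120/838 = 18902 V.
I_s = V_s/R = 18902/240 = 78.759 A.
P_out = V_s I_s = 18902 × 78.759 = 1.4887×10^6 W.
P_in = P_out/η = 1.4887×10^6/0.883 = 1.6860×10^6 W.
I_p = P_in/V_p = 1.6860×10^6/132000 = 12.8 A.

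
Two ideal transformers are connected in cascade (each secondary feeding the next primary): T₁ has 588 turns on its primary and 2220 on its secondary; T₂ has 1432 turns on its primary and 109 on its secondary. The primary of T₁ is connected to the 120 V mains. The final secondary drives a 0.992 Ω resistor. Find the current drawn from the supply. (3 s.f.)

I_supply ≈ 9.99 A

After T₁: V = 120.00 × 2220/588 = 453.06 V.
After T₂: V = 453.06 × 109/1432 = 34.486 V.
I_load = 34.486/0.992 = 34.764 A, so P_out = 34.486 × 34.764 = 1198.9 W.
All ideal ⇒ P_in = P_out, so I_supply = 1198.9/120 = 9.99 A.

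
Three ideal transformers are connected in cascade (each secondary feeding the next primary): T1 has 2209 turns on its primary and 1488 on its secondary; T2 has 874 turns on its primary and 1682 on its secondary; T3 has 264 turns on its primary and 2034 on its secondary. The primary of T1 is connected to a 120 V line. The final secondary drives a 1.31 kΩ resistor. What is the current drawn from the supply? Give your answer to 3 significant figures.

Secondary of T1: V = 120.00 × 1488/2209 = 80.833 V.
Secondary of T2: V = 80.833 × 1682/874 = 155.56 V.
Secondary of T3: V = 155.56 × 2034/264 = 1198.5 V.
I_load = 1198.5/1310 = 0.91491 A, so P_out = 1198.5 × 0.91491 = 1096.6 W.
All ideal ⇒ P_in = P_out, so I_supply = 1096.6/120 = 9.14 A.

I_supply ≈ 9.14 A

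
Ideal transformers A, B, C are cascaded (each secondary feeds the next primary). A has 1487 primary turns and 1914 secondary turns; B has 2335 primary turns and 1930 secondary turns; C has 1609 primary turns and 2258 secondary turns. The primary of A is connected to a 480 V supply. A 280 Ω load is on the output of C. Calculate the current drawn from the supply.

After A: V = 480.00 × 1914/1487 = 617.83 V.
After B: V = 617.83 × 1930/2335 = 510.67 V.
After C: V = 510.67 × 2258/1609 = 716.66 V.
I_load = 716.66/280 = 2.5595 A, so P_out = 716.66 × 2.5595 = 1834.3 W.
All ideal ⇒ P_in = P_out, so I_supply = 1834.3/480 = 3.82 A.

I_supply ≈ 3.82 A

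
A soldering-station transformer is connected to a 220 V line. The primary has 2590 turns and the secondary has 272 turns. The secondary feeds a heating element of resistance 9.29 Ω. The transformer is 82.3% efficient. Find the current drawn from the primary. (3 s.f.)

V_s = 220 × 272/2590 = 23.104 V.
I_s = V_s/R = 23.104/9.29 = 2.4870 A.
P_out = V_s I_s = 23.104 × 2.4870 = 57.460 W.
P_in = P_out/η = 57.460/0.823 = 69.818 W.
I_p = P_in/V_p = 69.818/220 = 0.317 A.

I_p ≈ 0.317 A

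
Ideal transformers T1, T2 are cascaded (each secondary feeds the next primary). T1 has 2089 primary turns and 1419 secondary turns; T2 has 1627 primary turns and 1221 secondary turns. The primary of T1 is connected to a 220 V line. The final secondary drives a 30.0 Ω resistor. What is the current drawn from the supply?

I_supply ≈ 1.91 A

After T1: V = 220.00 × 1419/2089 = 149.44 V.
After T2: V = 149.44 × 1221/1627 = 112.15 V.
I_load = 112.15/30.0 = 3.7383 A, so P_out = 112.15 × 3.7383 = 419.25 W.
All ideal ⇒ P_in = P_out, so I_supply = 419.25/220 = 1.91 A.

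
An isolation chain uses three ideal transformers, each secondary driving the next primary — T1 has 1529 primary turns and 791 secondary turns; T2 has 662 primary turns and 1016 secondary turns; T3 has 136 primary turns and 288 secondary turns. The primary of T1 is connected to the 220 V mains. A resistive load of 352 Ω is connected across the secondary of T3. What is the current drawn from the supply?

I_supply ≈ 1.77 A

After T1: V = 220.00 × 791/1529 = 113.81 V.
After T2: V = 113.81 × 1016/662 = 174.67 V.
After T3: V = 174.67 × 288/136 = 369.90 V.
I_load = 369.90/352 = 1.0508 A, so P_out = 369.90 × 1.0508 = 388.70 W.
All ideal ⇒ P_in = P_out, so I_supply = 388.70/220 = 1.77 A.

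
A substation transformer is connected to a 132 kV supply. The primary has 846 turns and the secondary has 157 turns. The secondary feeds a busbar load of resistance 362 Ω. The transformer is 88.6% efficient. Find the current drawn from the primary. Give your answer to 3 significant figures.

I_p ≈ 14.2 A

V_s = 132000 × 157/846 = 24496 V.
I_s = V_s/R = 24496/362 = 67.670 A.
P_out = V_s I_s = 24496 × 67.670 = 1.6577×10^6 W.
P_in = P_out/η = 1.6577×10^6/0.886 = 1.8710×10^6 W.
I_p = P_in/V_p = 1.8710×10^6/132000 = 14.2 A.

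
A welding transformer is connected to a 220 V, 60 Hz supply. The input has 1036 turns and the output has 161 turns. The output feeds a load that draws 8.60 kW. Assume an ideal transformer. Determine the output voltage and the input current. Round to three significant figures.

V_out ≈ 34.2 V, I_in ≈ 39.1 A

V_out = V_in × N_out/N_in = 220 × 161/1036 = 34.189 V.
I_out = P/V_out = 8600/34.189 = 251.54 A.
I_in = I_out × N_out/N_in = 251.54 × 161/1036 = 39.1 A.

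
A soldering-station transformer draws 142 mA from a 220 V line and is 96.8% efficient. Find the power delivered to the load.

P_out ≈ 30.2 W

P_in = V_p I_p = 220 × 0.142 = 31.240 W.
P_out = η P_in = 0.968 × 31.240 = 30.2 W.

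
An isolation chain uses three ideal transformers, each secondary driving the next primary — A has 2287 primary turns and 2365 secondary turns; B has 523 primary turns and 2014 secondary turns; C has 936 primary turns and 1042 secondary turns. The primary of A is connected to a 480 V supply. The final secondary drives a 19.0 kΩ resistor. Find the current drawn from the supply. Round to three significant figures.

Secondary of A: V = 480.00 × 2365/2287 = 496.37 V.
Secondary of B: V = 496.37 × 2014/523 = 1911.5 V.
Secondary of C: V = 1911.5 × 1042/936 = 2127.9 V.
I_load = 2127.9/19000 = 0.11200 A, so P_out = 2127.9 × 0.11200 = 238.32 W.
All ideal ⇒ P_in = P_out, so I_supply = 238.32/480 = 0.496 A.

I_supply ≈ 0.496 A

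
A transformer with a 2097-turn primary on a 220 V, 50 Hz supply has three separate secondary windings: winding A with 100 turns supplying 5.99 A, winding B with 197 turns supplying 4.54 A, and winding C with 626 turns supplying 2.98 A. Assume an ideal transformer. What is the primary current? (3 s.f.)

I_p ≈ 1.60 A

V_A = 220 × 100/2097 = 10.491 V; V_B = 220 × 197/2097 = 20.668 V; V_C = 220 × 626/2097 = 65.675 V.
P_out = V_A I_A + V_B I_B + V_C I_C = 10.491×5.99 + 20.668×4.54 + 65.675×2.98 = 62.842 + 93.831 + 195.71 = 352.38 W.
Ideal ⇒ P_in = P_out, so I_p = P_out/V_p = 352.38/220 = 1.60 A.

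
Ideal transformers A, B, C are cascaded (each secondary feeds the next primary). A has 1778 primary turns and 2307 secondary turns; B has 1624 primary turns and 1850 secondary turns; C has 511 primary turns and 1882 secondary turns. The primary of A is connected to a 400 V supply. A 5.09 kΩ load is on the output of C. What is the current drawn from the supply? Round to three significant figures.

I_supply ≈ 2.33 A

Secondary of A: V = 400.00 × 2307/1778 = 519.01 V.
Secondary of B: V = 519.01 × 1850/1624 = 591.24 V.
Secondary of C: V = 591.24 × 1882/511 = 2177.5 V.
I_load = 2177.5/5090 = 0.42780 A, so P_out = 2177.5 × 0.42780 = 931.54 W.
All ideal ⇒ P_in = P_out, so I_supply = 931.54/400 = 2.33 A.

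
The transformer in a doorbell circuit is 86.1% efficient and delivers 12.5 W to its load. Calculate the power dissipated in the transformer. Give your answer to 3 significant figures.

P_loss ≈ 2.02 W

P_in = P_out/η = 12.5/0.861 = 14.5180 W.
P_loss = P_in − P_out = 14.5180 − 12.5 = 2.02 W.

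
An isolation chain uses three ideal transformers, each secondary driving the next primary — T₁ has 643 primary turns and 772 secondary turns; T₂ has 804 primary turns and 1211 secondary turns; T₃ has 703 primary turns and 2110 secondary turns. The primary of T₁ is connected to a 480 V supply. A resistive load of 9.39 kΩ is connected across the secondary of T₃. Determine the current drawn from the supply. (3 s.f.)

Secondary of T₁: V = 480.00 × 772/643 = 576.30 V.
Secondary of T₂: V = 576.30 × 1211/804 = 868.03 V.
Secondary of T₃: V = 868.03 × 2110/703 = 2605.3 V.
I_load = 2605.3/9390 = 0.27746 A, so P_out = 2605.3 × 0.27746 = 722.87 W.
All ideal ⇒ P_in = P_out, so I_supply = 722.87/480 = 1.51 A.

I_supply ≈ 1.51 A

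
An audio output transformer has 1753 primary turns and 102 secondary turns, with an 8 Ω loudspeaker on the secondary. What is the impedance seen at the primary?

Z_p = (N_p/N_s)² × Z_s = (1753/102)² × 8 = 2360 Ω.

Z_p ≈ 2360 Ω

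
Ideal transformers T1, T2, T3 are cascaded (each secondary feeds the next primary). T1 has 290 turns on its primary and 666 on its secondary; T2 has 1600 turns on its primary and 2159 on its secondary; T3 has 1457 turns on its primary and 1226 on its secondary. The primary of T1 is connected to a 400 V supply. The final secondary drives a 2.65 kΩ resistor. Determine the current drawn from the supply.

After T1: V = 400.00 × 666/290 = 918.62 V.
After T2: V = 918.62 × 2159/1600 = 1239.6 V.
After T3: V = 1239.6 × 1226/1457 = 1043.0 V.
I_load = 1043.0/2650 = 0.39360 A, so P_out = 1043.0 × 0.39360 = 410.54 W.
All ideal ⇒ P_in = P_out, so I_supply = 410.54/400 = 1.03 A.

I_supply ≈ 1.03 A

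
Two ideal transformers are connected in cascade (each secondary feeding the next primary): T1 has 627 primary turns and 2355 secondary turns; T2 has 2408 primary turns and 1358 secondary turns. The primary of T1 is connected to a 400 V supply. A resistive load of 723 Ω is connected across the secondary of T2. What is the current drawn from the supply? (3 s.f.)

Secondary of T1: V = 400.00 × 2355/627 = 1502.4 V.
Secondary of T2: V = 1502.4 × 1358/2408 = 847.28 V.
I_load = 847.28/723 = 1.1719 A, so P_out = 847.28 × 1.1719 = 992.92 W.
All ideal ⇒ P_in = P_out, so I_supply = 992.92/400 = 2.48 A.

I_supply ≈ 2.48 A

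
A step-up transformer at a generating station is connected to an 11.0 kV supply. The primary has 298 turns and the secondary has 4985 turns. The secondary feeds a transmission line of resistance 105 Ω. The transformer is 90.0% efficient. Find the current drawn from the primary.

V_s = 11000 × 4985/298 = 184010 V.
I_s = V_s/R = 184010/105 = 1752.5 A.
P_out = V_s I_s = 184010 × 1752.5 = 3.2247×10^8 W.
P_in = P_out/η = 3.2247×10^8/0.900 = 3.5830×10^8 W.
I_p = P_in/V_p = 3.5830×10^8/11000 = 32600 A.

I_p ≈ 32600 A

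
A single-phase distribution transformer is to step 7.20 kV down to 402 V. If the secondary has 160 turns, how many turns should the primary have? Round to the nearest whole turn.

N_p = 2866 turns

N_p/N_s = V_p/V_s, so N_p = 160 × 7200/402 = 2865.7 ≈ 2866 turns.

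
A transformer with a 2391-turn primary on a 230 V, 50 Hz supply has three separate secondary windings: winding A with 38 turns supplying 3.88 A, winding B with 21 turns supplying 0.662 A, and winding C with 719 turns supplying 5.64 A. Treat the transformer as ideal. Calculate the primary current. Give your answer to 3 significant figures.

I_p ≈ 1.76 A

V_A = 230 × 38/2391 = 3.6554 V; V_B = 230 × 21/2391 = 2.0201 V; V_C = 230 × 719/2391 = 69.164 V.
P_out = V_A I_A + V_B I_B + V_C I_C = 3.6554×3.88 + 2.0201×0.662 + 69.164×5.64 = 14.183 + 1.3373 + 390.08 = 405.60 W.
Ideal ⇒ P_in = P_out, so I_p = P_out/V_p = 405.60/230 = 1.76 A.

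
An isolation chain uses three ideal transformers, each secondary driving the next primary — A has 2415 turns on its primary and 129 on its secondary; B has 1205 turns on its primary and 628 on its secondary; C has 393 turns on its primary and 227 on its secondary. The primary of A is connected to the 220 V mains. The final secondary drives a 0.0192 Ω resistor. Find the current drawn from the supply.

Secondary of A: V = 220.00 × 129/2415 = 11.752 V.
Secondary of B: V = 11.752 × 628/1205 = 6.1245 V.
Secondary of C: V = 6.1245 × 227/393 = 3.5375 V.
I_load = 3.5375/0.0192 = 184.25 A, so P_out = 3.5375 × 184.25 = 651.78 W.
All ideal ⇒ P_in = P_out, so I_supply = 651.78/220 = 2.96 A.

I_supply ≈ 2.96 A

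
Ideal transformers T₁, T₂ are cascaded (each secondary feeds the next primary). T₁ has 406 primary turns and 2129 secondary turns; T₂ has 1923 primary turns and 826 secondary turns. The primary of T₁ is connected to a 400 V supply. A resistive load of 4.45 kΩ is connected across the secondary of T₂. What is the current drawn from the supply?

I_supply ≈ 0.456 A

Secondary of T₁: V = 400.00 × 2129/406 = 2097.5 V.
Secondary of T₂: V = 2097.5 × 826/1923 = 900.97 V.
I_load = 900.97/4450 = 0.20247 A, so P_out = 900.97 × 0.20247 = 182.42 W.
All ideal ⇒ P_in = P_out, so I_supply = 182.42/400 = 0.456 A.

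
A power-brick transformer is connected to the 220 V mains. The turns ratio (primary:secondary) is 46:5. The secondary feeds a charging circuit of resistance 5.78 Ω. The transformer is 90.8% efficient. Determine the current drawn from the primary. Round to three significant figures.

I_p ≈ 0.495 A

V_s = 220 × 5/46 = 23.913 V.
I_s = V_s/R = 23.913/5.78 = 4.1372 A.
P_out = V_s I_s = 23.913 × 4.1372 = 98.933 W.
P_in = P_out/η = 98.933/0.908 = 108.96 W.
I_p = P_in/V_p = 108.96/220 = 0.495 A.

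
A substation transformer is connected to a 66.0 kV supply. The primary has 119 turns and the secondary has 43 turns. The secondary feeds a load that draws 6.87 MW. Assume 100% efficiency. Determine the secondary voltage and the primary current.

V_s ≈ 23800 V, I_p ≈ 104 A

V_s = V_p × N_s/N_p = 66000 × 43/119 = 23849 V.
I_s = P/V_s = 6.87×10^6/23849 = 288.07 A.
I_p = I_s × N_s/N_p = 288.07 × 43/119 = 104 A.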